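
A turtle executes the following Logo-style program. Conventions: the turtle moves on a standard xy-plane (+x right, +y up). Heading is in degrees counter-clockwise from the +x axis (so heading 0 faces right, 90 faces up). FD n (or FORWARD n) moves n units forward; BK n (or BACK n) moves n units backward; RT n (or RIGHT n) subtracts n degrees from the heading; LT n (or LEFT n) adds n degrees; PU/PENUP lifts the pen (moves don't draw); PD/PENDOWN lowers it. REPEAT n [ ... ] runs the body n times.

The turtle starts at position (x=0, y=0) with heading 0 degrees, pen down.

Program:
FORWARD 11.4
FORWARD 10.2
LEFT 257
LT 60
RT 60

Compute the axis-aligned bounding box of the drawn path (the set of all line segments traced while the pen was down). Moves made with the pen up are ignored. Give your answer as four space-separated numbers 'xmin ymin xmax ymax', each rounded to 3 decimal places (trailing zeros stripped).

Executing turtle program step by step:
Start: pos=(0,0), heading=0, pen down
FD 11.4: (0,0) -> (11.4,0) [heading=0, draw]
FD 10.2: (11.4,0) -> (21.6,0) [heading=0, draw]
LT 257: heading 0 -> 257
LT 60: heading 257 -> 317
RT 60: heading 317 -> 257
Final: pos=(21.6,0), heading=257, 2 segment(s) drawn

Segment endpoints: x in {0, 11.4, 21.6}, y in {0}
xmin=0, ymin=0, xmax=21.6, ymax=0

Answer: 0 0 21.6 0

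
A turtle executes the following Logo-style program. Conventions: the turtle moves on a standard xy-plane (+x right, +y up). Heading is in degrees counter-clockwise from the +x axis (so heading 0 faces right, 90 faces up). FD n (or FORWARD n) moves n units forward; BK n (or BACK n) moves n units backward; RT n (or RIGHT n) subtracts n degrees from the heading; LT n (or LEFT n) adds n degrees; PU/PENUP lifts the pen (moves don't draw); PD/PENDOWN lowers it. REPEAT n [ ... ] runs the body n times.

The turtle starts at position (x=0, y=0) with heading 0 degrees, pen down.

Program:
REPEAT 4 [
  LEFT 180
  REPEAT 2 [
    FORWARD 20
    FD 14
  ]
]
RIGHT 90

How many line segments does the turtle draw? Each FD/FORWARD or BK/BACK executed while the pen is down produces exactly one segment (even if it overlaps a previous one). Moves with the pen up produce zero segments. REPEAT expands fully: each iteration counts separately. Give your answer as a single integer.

Answer: 16

Derivation:
Executing turtle program step by step:
Start: pos=(0,0), heading=0, pen down
REPEAT 4 [
  -- iteration 1/4 --
  LT 180: heading 0 -> 180
  REPEAT 2 [
    -- iteration 1/2 --
    FD 20: (0,0) -> (-20,0) [heading=180, draw]
    FD 14: (-20,0) -> (-34,0) [heading=180, draw]
    -- iteration 2/2 --
    FD 20: (-34,0) -> (-54,0) [heading=180, draw]
    FD 14: (-54,0) -> (-68,0) [heading=180, draw]
  ]
  -- iteration 2/4 --
  LT 180: heading 180 -> 0
  REPEAT 2 [
    -- iteration 1/2 --
    FD 20: (-68,0) -> (-48,0) [heading=0, draw]
    FD 14: (-48,0) -> (-34,0) [heading=0, draw]
    -- iteration 2/2 --
    FD 20: (-34,0) -> (-14,0) [heading=0, draw]
    FD 14: (-14,0) -> (0,0) [heading=0, draw]
  ]
  -- iteration 3/4 --
  LT 180: heading 0 -> 180
  REPEAT 2 [
    -- iteration 1/2 --
    FD 20: (0,0) -> (-20,0) [heading=180, draw]
    FD 14: (-20,0) -> (-34,0) [heading=180, draw]
    -- iteration 2/2 --
    FD 20: (-34,0) -> (-54,0) [heading=180, draw]
    FD 14: (-54,0) -> (-68,0) [heading=180, draw]
  ]
  -- iteration 4/4 --
  LT 180: heading 180 -> 0
  REPEAT 2 [
    -- iteration 1/2 --
    FD 20: (-68,0) -> (-48,0) [heading=0, draw]
    FD 14: (-48,0) -> (-34,0) [heading=0, draw]
    -- iteration 2/2 --
    FD 20: (-34,0) -> (-14,0) [heading=0, draw]
    FD 14: (-14,0) -> (0,0) [heading=0, draw]
  ]
]
RT 90: heading 0 -> 270
Final: pos=(0,0), heading=270, 16 segment(s) drawn
Segments drawn: 16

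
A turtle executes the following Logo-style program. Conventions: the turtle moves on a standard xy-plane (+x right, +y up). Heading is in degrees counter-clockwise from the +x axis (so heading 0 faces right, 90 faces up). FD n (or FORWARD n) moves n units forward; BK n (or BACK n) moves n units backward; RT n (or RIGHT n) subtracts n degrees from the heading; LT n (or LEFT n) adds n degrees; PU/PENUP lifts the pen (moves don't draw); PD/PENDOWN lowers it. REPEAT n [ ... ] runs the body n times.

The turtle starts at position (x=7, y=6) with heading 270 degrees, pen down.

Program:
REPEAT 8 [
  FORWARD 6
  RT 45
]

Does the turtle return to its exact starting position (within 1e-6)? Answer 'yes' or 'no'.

Executing turtle program step by step:
Start: pos=(7,6), heading=270, pen down
REPEAT 8 [
  -- iteration 1/8 --
  FD 6: (7,6) -> (7,0) [heading=270, draw]
  RT 45: heading 270 -> 225
  -- iteration 2/8 --
  FD 6: (7,0) -> (2.757,-4.243) [heading=225, draw]
  RT 45: heading 225 -> 180
  -- iteration 3/8 --
  FD 6: (2.757,-4.243) -> (-3.243,-4.243) [heading=180, draw]
  RT 45: heading 180 -> 135
  -- iteration 4/8 --
  FD 6: (-3.243,-4.243) -> (-7.485,0) [heading=135, draw]
  RT 45: heading 135 -> 90
  -- iteration 5/8 --
  FD 6: (-7.485,0) -> (-7.485,6) [heading=90, draw]
  RT 45: heading 90 -> 45
  -- iteration 6/8 --
  FD 6: (-7.485,6) -> (-3.243,10.243) [heading=45, draw]
  RT 45: heading 45 -> 0
  -- iteration 7/8 --
  FD 6: (-3.243,10.243) -> (2.757,10.243) [heading=0, draw]
  RT 45: heading 0 -> 315
  -- iteration 8/8 --
  FD 6: (2.757,10.243) -> (7,6) [heading=315, draw]
  RT 45: heading 315 -> 270
]
Final: pos=(7,6), heading=270, 8 segment(s) drawn

Start position: (7, 6)
Final position: (7, 6)
Distance = 0; < 1e-6 -> CLOSED

Answer: yes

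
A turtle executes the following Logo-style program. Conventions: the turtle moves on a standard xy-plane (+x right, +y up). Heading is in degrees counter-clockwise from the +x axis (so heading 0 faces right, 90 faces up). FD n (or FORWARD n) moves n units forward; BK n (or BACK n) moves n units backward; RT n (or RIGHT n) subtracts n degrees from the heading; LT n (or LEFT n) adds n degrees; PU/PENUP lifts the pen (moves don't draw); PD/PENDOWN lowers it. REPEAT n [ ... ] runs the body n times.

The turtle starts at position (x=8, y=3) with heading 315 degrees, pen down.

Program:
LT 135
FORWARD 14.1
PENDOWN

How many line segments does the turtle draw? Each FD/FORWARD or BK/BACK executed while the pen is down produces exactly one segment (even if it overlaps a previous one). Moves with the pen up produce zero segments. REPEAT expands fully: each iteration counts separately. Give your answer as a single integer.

Executing turtle program step by step:
Start: pos=(8,3), heading=315, pen down
LT 135: heading 315 -> 90
FD 14.1: (8,3) -> (8,17.1) [heading=90, draw]
PD: pen down
Final: pos=(8,17.1), heading=90, 1 segment(s) drawn
Segments drawn: 1

Answer: 1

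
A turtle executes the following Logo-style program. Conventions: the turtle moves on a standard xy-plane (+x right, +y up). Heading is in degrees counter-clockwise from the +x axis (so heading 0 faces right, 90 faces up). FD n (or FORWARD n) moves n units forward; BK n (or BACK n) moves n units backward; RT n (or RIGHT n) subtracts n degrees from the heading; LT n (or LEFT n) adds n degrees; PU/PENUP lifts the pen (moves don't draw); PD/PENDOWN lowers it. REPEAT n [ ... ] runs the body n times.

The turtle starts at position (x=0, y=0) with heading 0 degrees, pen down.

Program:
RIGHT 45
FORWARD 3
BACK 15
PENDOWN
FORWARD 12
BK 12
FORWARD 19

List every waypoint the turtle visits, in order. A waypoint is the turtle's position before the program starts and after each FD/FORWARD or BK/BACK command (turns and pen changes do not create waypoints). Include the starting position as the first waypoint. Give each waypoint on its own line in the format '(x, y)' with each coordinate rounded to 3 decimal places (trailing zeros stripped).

Answer: (0, 0)
(2.121, -2.121)
(-8.485, 8.485)
(0, 0)
(-8.485, 8.485)
(4.95, -4.95)

Derivation:
Executing turtle program step by step:
Start: pos=(0,0), heading=0, pen down
RT 45: heading 0 -> 315
FD 3: (0,0) -> (2.121,-2.121) [heading=315, draw]
BK 15: (2.121,-2.121) -> (-8.485,8.485) [heading=315, draw]
PD: pen down
FD 12: (-8.485,8.485) -> (0,0) [heading=315, draw]
BK 12: (0,0) -> (-8.485,8.485) [heading=315, draw]
FD 19: (-8.485,8.485) -> (4.95,-4.95) [heading=315, draw]
Final: pos=(4.95,-4.95), heading=315, 5 segment(s) drawn
Waypoints (6 total):
(0, 0)
(2.121, -2.121)
(-8.485, 8.485)
(0, 0)
(-8.485, 8.485)
(4.95, -4.95)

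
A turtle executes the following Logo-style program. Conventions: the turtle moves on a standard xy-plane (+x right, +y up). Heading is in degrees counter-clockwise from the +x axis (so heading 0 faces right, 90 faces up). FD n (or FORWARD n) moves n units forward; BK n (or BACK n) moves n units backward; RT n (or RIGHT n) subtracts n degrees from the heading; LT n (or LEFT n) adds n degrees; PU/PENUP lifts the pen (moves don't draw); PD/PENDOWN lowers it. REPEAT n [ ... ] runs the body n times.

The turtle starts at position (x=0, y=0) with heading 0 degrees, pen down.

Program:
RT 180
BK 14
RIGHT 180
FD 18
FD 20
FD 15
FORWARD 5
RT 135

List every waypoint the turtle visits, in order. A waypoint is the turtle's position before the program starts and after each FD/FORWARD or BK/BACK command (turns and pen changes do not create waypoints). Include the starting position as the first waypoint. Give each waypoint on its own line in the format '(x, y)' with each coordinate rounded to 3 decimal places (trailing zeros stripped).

Answer: (0, 0)
(14, 0)
(32, 0)
(52, 0)
(67, 0)
(72, 0)

Derivation:
Executing turtle program step by step:
Start: pos=(0,0), heading=0, pen down
RT 180: heading 0 -> 180
BK 14: (0,0) -> (14,0) [heading=180, draw]
RT 180: heading 180 -> 0
FD 18: (14,0) -> (32,0) [heading=0, draw]
FD 20: (32,0) -> (52,0) [heading=0, draw]
FD 15: (52,0) -> (67,0) [heading=0, draw]
FD 5: (67,0) -> (72,0) [heading=0, draw]
RT 135: heading 0 -> 225
Final: pos=(72,0), heading=225, 5 segment(s) drawn
Waypoints (6 total):
(0, 0)
(14, 0)
(32, 0)
(52, 0)
(67, 0)
(72, 0)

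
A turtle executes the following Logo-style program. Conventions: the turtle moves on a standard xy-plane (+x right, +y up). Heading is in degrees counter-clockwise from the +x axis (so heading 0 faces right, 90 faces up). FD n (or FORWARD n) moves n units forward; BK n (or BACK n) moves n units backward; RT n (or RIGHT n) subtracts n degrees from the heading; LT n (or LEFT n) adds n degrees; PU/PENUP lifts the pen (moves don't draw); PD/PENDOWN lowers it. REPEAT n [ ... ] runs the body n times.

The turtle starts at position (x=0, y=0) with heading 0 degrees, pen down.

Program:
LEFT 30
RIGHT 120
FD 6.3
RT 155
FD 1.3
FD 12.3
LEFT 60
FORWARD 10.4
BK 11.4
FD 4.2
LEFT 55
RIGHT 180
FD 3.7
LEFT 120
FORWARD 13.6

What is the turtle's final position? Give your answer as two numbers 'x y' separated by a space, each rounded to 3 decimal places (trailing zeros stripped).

Answer: -19.951 11.501

Derivation:
Executing turtle program step by step:
Start: pos=(0,0), heading=0, pen down
LT 30: heading 0 -> 30
RT 120: heading 30 -> 270
FD 6.3: (0,0) -> (0,-6.3) [heading=270, draw]
RT 155: heading 270 -> 115
FD 1.3: (0,-6.3) -> (-0.549,-5.122) [heading=115, draw]
FD 12.3: (-0.549,-5.122) -> (-5.748,6.026) [heading=115, draw]
LT 60: heading 115 -> 175
FD 10.4: (-5.748,6.026) -> (-16.108,6.932) [heading=175, draw]
BK 11.4: (-16.108,6.932) -> (-4.751,5.939) [heading=175, draw]
FD 4.2: (-4.751,5.939) -> (-8.935,6.305) [heading=175, draw]
LT 55: heading 175 -> 230
RT 180: heading 230 -> 50
FD 3.7: (-8.935,6.305) -> (-6.557,9.139) [heading=50, draw]
LT 120: heading 50 -> 170
FD 13.6: (-6.557,9.139) -> (-19.951,11.501) [heading=170, draw]
Final: pos=(-19.951,11.501), heading=170, 8 segment(s) drawn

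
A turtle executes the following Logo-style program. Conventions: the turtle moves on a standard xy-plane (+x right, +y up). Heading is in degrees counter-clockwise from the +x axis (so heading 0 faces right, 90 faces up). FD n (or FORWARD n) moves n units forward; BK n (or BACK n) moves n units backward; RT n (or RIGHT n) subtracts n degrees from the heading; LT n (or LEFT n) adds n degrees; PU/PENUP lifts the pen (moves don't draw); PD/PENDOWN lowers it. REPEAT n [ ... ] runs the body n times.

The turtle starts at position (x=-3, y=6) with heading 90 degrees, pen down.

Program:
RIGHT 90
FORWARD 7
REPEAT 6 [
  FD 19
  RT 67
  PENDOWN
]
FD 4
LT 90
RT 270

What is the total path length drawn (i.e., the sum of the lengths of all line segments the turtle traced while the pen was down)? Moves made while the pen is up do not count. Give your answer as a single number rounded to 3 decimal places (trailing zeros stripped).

Answer: 125

Derivation:
Executing turtle program step by step:
Start: pos=(-3,6), heading=90, pen down
RT 90: heading 90 -> 0
FD 7: (-3,6) -> (4,6) [heading=0, draw]
REPEAT 6 [
  -- iteration 1/6 --
  FD 19: (4,6) -> (23,6) [heading=0, draw]
  RT 67: heading 0 -> 293
  PD: pen down
  -- iteration 2/6 --
  FD 19: (23,6) -> (30.424,-11.49) [heading=293, draw]
  RT 67: heading 293 -> 226
  PD: pen down
  -- iteration 3/6 --
  FD 19: (30.424,-11.49) -> (17.225,-25.157) [heading=226, draw]
  RT 67: heading 226 -> 159
  PD: pen down
  -- iteration 4/6 --
  FD 19: (17.225,-25.157) -> (-0.513,-18.348) [heading=159, draw]
  RT 67: heading 159 -> 92
  PD: pen down
  -- iteration 5/6 --
  FD 19: (-0.513,-18.348) -> (-1.176,0.64) [heading=92, draw]
  RT 67: heading 92 -> 25
  PD: pen down
  -- iteration 6/6 --
  FD 19: (-1.176,0.64) -> (16.044,8.67) [heading=25, draw]
  RT 67: heading 25 -> 318
  PD: pen down
]
FD 4: (16.044,8.67) -> (19.017,5.994) [heading=318, draw]
LT 90: heading 318 -> 48
RT 270: heading 48 -> 138
Final: pos=(19.017,5.994), heading=138, 8 segment(s) drawn

Segment lengths:
  seg 1: (-3,6) -> (4,6), length = 7
  seg 2: (4,6) -> (23,6), length = 19
  seg 3: (23,6) -> (30.424,-11.49), length = 19
  seg 4: (30.424,-11.49) -> (17.225,-25.157), length = 19
  seg 5: (17.225,-25.157) -> (-0.513,-18.348), length = 19
  seg 6: (-0.513,-18.348) -> (-1.176,0.64), length = 19
  seg 7: (-1.176,0.64) -> (16.044,8.67), length = 19
  seg 8: (16.044,8.67) -> (19.017,5.994), length = 4
Total = 125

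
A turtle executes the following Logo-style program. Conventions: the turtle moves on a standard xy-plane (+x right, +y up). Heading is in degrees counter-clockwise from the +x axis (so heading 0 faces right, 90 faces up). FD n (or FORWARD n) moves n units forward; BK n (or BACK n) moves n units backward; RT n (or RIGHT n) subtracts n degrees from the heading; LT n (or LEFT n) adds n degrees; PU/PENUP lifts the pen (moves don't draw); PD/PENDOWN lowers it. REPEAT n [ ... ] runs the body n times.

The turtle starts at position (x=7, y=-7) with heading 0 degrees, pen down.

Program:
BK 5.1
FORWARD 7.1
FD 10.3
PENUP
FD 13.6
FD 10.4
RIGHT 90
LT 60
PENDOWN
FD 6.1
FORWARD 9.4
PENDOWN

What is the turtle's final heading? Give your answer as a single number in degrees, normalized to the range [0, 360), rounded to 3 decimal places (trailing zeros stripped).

Answer: 330

Derivation:
Executing turtle program step by step:
Start: pos=(7,-7), heading=0, pen down
BK 5.1: (7,-7) -> (1.9,-7) [heading=0, draw]
FD 7.1: (1.9,-7) -> (9,-7) [heading=0, draw]
FD 10.3: (9,-7) -> (19.3,-7) [heading=0, draw]
PU: pen up
FD 13.6: (19.3,-7) -> (32.9,-7) [heading=0, move]
FD 10.4: (32.9,-7) -> (43.3,-7) [heading=0, move]
RT 90: heading 0 -> 270
LT 60: heading 270 -> 330
PD: pen down
FD 6.1: (43.3,-7) -> (48.583,-10.05) [heading=330, draw]
FD 9.4: (48.583,-10.05) -> (56.723,-14.75) [heading=330, draw]
PD: pen down
Final: pos=(56.723,-14.75), heading=330, 5 segment(s) drawn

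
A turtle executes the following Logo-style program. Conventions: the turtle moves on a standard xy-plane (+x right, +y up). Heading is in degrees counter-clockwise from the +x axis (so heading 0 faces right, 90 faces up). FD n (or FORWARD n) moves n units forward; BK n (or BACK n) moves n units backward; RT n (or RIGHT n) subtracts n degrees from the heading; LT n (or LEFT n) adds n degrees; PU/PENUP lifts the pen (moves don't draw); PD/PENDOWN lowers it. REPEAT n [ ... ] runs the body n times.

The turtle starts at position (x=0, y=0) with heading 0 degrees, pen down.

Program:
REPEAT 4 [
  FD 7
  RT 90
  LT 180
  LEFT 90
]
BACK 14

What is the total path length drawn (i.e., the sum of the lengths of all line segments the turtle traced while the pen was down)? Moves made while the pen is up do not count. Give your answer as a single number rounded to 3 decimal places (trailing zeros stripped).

Answer: 42

Derivation:
Executing turtle program step by step:
Start: pos=(0,0), heading=0, pen down
REPEAT 4 [
  -- iteration 1/4 --
  FD 7: (0,0) -> (7,0) [heading=0, draw]
  RT 90: heading 0 -> 270
  LT 180: heading 270 -> 90
  LT 90: heading 90 -> 180
  -- iteration 2/4 --
  FD 7: (7,0) -> (0,0) [heading=180, draw]
  RT 90: heading 180 -> 90
  LT 180: heading 90 -> 270
  LT 90: heading 270 -> 0
  -- iteration 3/4 --
  FD 7: (0,0) -> (7,0) [heading=0, draw]
  RT 90: heading 0 -> 270
  LT 180: heading 270 -> 90
  LT 90: heading 90 -> 180
  -- iteration 4/4 --
  FD 7: (7,0) -> (0,0) [heading=180, draw]
  RT 90: heading 180 -> 90
  LT 180: heading 90 -> 270
  LT 90: heading 270 -> 0
]
BK 14: (0,0) -> (-14,0) [heading=0, draw]
Final: pos=(-14,0), heading=0, 5 segment(s) drawn

Segment lengths:
  seg 1: (0,0) -> (7,0), length = 7
  seg 2: (7,0) -> (0,0), length = 7
  seg 3: (0,0) -> (7,0), length = 7
  seg 4: (7,0) -> (0,0), length = 7
  seg 5: (0,0) -> (-14,0), length = 14
Total = 42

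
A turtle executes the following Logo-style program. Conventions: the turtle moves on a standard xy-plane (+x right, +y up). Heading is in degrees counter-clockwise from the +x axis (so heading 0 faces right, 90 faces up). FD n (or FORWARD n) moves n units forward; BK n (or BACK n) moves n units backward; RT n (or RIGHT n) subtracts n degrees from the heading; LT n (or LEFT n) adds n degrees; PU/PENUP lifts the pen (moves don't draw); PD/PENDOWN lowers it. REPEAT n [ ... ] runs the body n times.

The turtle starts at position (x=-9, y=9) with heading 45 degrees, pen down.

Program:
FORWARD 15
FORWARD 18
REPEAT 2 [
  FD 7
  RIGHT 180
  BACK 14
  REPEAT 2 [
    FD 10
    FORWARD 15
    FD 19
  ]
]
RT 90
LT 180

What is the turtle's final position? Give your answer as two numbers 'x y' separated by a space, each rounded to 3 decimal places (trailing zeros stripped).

Answer: 14.335 32.335

Derivation:
Executing turtle program step by step:
Start: pos=(-9,9), heading=45, pen down
FD 15: (-9,9) -> (1.607,19.607) [heading=45, draw]
FD 18: (1.607,19.607) -> (14.335,32.335) [heading=45, draw]
REPEAT 2 [
  -- iteration 1/2 --
  FD 7: (14.335,32.335) -> (19.284,37.284) [heading=45, draw]
  RT 180: heading 45 -> 225
  BK 14: (19.284,37.284) -> (29.184,47.184) [heading=225, draw]
  REPEAT 2 [
    -- iteration 1/2 --
    FD 10: (29.184,47.184) -> (22.113,40.113) [heading=225, draw]
    FD 15: (22.113,40.113) -> (11.506,29.506) [heading=225, draw]
    FD 19: (11.506,29.506) -> (-1.929,16.071) [heading=225, draw]
    -- iteration 2/2 --
    FD 10: (-1.929,16.071) -> (-9,9) [heading=225, draw]
    FD 15: (-9,9) -> (-19.607,-1.607) [heading=225, draw]
    FD 19: (-19.607,-1.607) -> (-33.042,-15.042) [heading=225, draw]
  ]
  -- iteration 2/2 --
  FD 7: (-33.042,-15.042) -> (-37.991,-19.991) [heading=225, draw]
  RT 180: heading 225 -> 45
  BK 14: (-37.991,-19.991) -> (-47.891,-29.891) [heading=45, draw]
  REPEAT 2 [
    -- iteration 1/2 --
    FD 10: (-47.891,-29.891) -> (-40.82,-22.82) [heading=45, draw]
    FD 15: (-40.82,-22.82) -> (-30.213,-12.213) [heading=45, draw]
    FD 19: (-30.213,-12.213) -> (-16.778,1.222) [heading=45, draw]
    -- iteration 2/2 --
    FD 10: (-16.778,1.222) -> (-9.707,8.293) [heading=45, draw]
    FD 15: (-9.707,8.293) -> (0.899,18.899) [heading=45, draw]
    FD 19: (0.899,18.899) -> (14.335,32.335) [heading=45, draw]
  ]
]
RT 90: heading 45 -> 315
LT 180: heading 315 -> 135
Final: pos=(14.335,32.335), heading=135, 18 segment(s) drawn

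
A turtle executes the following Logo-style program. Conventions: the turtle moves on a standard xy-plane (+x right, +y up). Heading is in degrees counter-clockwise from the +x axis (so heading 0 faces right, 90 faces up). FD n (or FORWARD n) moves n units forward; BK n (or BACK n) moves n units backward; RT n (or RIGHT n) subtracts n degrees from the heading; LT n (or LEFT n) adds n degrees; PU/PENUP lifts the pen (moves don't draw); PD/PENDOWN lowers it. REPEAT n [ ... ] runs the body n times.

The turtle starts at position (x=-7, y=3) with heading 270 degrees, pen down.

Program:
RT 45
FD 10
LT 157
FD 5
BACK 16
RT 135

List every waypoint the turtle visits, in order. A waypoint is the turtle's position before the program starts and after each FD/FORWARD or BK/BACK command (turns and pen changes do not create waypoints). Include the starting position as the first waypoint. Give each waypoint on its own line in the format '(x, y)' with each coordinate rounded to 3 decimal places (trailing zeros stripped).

Answer: (-7, 3)
(-14.071, -4.071)
(-9.435, -2.198)
(-24.27, -8.192)

Derivation:
Executing turtle program step by step:
Start: pos=(-7,3), heading=270, pen down
RT 45: heading 270 -> 225
FD 10: (-7,3) -> (-14.071,-4.071) [heading=225, draw]
LT 157: heading 225 -> 22
FD 5: (-14.071,-4.071) -> (-9.435,-2.198) [heading=22, draw]
BK 16: (-9.435,-2.198) -> (-24.27,-8.192) [heading=22, draw]
RT 135: heading 22 -> 247
Final: pos=(-24.27,-8.192), heading=247, 3 segment(s) drawn
Waypoints (4 total):
(-7, 3)
(-14.071, -4.071)
(-9.435, -2.198)
(-24.27, -8.192)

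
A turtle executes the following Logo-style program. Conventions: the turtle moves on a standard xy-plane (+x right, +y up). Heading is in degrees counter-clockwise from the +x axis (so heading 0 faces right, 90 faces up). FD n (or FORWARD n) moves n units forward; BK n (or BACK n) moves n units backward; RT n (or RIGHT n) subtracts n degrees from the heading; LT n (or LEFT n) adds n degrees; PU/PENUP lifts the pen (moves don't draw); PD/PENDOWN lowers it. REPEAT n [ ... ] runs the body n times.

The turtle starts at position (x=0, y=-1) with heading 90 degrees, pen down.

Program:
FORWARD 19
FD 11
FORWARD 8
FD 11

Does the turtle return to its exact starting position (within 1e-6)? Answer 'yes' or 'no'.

Executing turtle program step by step:
Start: pos=(0,-1), heading=90, pen down
FD 19: (0,-1) -> (0,18) [heading=90, draw]
FD 11: (0,18) -> (0,29) [heading=90, draw]
FD 8: (0,29) -> (0,37) [heading=90, draw]
FD 11: (0,37) -> (0,48) [heading=90, draw]
Final: pos=(0,48), heading=90, 4 segment(s) drawn

Start position: (0, -1)
Final position: (0, 48)
Distance = 49; >= 1e-6 -> NOT closed

Answer: no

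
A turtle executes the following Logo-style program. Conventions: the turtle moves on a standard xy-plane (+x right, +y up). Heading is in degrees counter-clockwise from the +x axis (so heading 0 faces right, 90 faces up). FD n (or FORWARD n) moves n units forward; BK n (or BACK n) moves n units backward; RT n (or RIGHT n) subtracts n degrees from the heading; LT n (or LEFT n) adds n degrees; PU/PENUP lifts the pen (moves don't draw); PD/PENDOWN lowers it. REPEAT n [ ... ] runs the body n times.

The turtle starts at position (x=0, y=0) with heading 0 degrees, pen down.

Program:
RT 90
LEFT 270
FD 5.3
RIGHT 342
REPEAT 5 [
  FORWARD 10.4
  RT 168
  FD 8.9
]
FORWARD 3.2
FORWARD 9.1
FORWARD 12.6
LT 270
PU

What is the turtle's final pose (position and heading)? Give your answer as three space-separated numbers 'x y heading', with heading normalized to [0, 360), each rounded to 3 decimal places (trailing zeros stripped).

Answer: -2.298 24.566 348

Derivation:
Executing turtle program step by step:
Start: pos=(0,0), heading=0, pen down
RT 90: heading 0 -> 270
LT 270: heading 270 -> 180
FD 5.3: (0,0) -> (-5.3,0) [heading=180, draw]
RT 342: heading 180 -> 198
REPEAT 5 [
  -- iteration 1/5 --
  FD 10.4: (-5.3,0) -> (-15.191,-3.214) [heading=198, draw]
  RT 168: heading 198 -> 30
  FD 8.9: (-15.191,-3.214) -> (-7.483,1.236) [heading=30, draw]
  -- iteration 2/5 --
  FD 10.4: (-7.483,1.236) -> (1.523,6.436) [heading=30, draw]
  RT 168: heading 30 -> 222
  FD 8.9: (1.523,6.436) -> (-5.091,0.481) [heading=222, draw]
  -- iteration 3/5 --
  FD 10.4: (-5.091,0.481) -> (-12.819,-6.478) [heading=222, draw]
  RT 168: heading 222 -> 54
  FD 8.9: (-12.819,-6.478) -> (-7.588,0.722) [heading=54, draw]
  -- iteration 4/5 --
  FD 10.4: (-7.588,0.722) -> (-1.475,9.136) [heading=54, draw]
  RT 168: heading 54 -> 246
  FD 8.9: (-1.475,9.136) -> (-5.095,1.005) [heading=246, draw]
  -- iteration 5/5 --
  FD 10.4: (-5.095,1.005) -> (-9.325,-8.495) [heading=246, draw]
  RT 168: heading 246 -> 78
  FD 8.9: (-9.325,-8.495) -> (-7.475,0.21) [heading=78, draw]
]
FD 3.2: (-7.475,0.21) -> (-6.809,3.34) [heading=78, draw]
FD 9.1: (-6.809,3.34) -> (-4.917,12.241) [heading=78, draw]
FD 12.6: (-4.917,12.241) -> (-2.298,24.566) [heading=78, draw]
LT 270: heading 78 -> 348
PU: pen up
Final: pos=(-2.298,24.566), heading=348, 14 segment(s) drawn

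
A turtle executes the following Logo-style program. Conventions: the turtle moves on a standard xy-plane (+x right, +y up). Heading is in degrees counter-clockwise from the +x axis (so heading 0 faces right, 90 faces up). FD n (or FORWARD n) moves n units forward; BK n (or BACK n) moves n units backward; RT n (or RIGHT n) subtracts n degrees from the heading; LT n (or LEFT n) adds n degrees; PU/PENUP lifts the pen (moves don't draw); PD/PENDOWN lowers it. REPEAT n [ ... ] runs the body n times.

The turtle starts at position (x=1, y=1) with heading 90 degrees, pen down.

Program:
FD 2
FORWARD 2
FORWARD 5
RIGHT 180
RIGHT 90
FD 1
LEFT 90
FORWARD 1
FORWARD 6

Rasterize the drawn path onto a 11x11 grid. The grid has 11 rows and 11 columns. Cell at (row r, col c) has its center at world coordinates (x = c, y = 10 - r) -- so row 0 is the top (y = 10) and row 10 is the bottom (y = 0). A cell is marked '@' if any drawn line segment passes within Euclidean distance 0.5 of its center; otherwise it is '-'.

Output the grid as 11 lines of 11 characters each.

Segment 0: (1,1) -> (1,3)
Segment 1: (1,3) -> (1,5)
Segment 2: (1,5) -> (1,10)
Segment 3: (1,10) -> (0,10)
Segment 4: (0,10) -> (0,9)
Segment 5: (0,9) -> (0,3)

Answer: @@---------
@@---------
@@---------
@@---------
@@---------
@@---------
@@---------
@@---------
-@---------
-@---------
-----------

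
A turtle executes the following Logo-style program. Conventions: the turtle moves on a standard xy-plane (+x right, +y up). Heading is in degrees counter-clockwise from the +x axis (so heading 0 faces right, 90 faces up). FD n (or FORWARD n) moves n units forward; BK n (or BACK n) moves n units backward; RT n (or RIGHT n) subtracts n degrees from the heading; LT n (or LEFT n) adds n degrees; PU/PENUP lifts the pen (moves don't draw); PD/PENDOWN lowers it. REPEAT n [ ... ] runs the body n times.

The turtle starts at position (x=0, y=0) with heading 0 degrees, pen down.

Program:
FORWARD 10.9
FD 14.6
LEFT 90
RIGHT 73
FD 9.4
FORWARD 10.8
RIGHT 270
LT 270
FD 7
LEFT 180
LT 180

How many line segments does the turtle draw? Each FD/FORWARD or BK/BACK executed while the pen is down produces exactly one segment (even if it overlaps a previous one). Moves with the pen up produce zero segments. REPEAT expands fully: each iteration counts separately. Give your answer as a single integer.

Answer: 5

Derivation:
Executing turtle program step by step:
Start: pos=(0,0), heading=0, pen down
FD 10.9: (0,0) -> (10.9,0) [heading=0, draw]
FD 14.6: (10.9,0) -> (25.5,0) [heading=0, draw]
LT 90: heading 0 -> 90
RT 73: heading 90 -> 17
FD 9.4: (25.5,0) -> (34.489,2.748) [heading=17, draw]
FD 10.8: (34.489,2.748) -> (44.817,5.906) [heading=17, draw]
RT 270: heading 17 -> 107
LT 270: heading 107 -> 17
FD 7: (44.817,5.906) -> (51.511,7.953) [heading=17, draw]
LT 180: heading 17 -> 197
LT 180: heading 197 -> 17
Final: pos=(51.511,7.953), heading=17, 5 segment(s) drawn
Segments drawn: 5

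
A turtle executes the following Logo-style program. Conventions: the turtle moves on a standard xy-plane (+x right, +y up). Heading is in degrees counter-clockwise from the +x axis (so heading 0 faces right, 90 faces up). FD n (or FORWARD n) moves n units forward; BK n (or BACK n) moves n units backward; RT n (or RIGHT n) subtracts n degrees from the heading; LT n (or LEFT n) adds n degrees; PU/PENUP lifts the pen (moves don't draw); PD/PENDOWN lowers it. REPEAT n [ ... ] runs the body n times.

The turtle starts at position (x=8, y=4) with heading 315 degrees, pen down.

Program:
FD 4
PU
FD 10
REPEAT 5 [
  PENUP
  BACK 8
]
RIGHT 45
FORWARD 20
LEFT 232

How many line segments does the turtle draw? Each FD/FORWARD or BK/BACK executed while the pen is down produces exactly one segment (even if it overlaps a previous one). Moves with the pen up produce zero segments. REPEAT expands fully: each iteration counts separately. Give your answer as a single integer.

Answer: 1

Derivation:
Executing turtle program step by step:
Start: pos=(8,4), heading=315, pen down
FD 4: (8,4) -> (10.828,1.172) [heading=315, draw]
PU: pen up
FD 10: (10.828,1.172) -> (17.899,-5.899) [heading=315, move]
REPEAT 5 [
  -- iteration 1/5 --
  PU: pen up
  BK 8: (17.899,-5.899) -> (12.243,-0.243) [heading=315, move]
  -- iteration 2/5 --
  PU: pen up
  BK 8: (12.243,-0.243) -> (6.586,5.414) [heading=315, move]
  -- iteration 3/5 --
  PU: pen up
  BK 8: (6.586,5.414) -> (0.929,11.071) [heading=315, move]
  -- iteration 4/5 --
  PU: pen up
  BK 8: (0.929,11.071) -> (-4.728,16.728) [heading=315, move]
  -- iteration 5/5 --
  PU: pen up
  BK 8: (-4.728,16.728) -> (-10.385,22.385) [heading=315, move]
]
RT 45: heading 315 -> 270
FD 20: (-10.385,22.385) -> (-10.385,2.385) [heading=270, move]
LT 232: heading 270 -> 142
Final: pos=(-10.385,2.385), heading=142, 1 segment(s) drawn
Segments drawn: 1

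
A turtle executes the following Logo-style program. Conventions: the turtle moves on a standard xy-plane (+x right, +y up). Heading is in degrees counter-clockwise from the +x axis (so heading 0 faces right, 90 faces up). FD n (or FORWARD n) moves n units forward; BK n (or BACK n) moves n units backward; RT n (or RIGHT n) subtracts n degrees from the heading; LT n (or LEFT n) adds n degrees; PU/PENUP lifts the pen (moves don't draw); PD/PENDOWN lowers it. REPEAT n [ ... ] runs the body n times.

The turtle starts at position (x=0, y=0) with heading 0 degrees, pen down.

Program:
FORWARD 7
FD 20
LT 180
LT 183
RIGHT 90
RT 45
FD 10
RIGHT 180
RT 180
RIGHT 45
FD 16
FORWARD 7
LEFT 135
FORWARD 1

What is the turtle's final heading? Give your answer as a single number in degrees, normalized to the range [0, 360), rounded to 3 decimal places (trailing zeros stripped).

Answer: 318

Derivation:
Executing turtle program step by step:
Start: pos=(0,0), heading=0, pen down
FD 7: (0,0) -> (7,0) [heading=0, draw]
FD 20: (7,0) -> (27,0) [heading=0, draw]
LT 180: heading 0 -> 180
LT 183: heading 180 -> 3
RT 90: heading 3 -> 273
RT 45: heading 273 -> 228
FD 10: (27,0) -> (20.309,-7.431) [heading=228, draw]
RT 180: heading 228 -> 48
RT 180: heading 48 -> 228
RT 45: heading 228 -> 183
FD 16: (20.309,-7.431) -> (4.331,-8.269) [heading=183, draw]
FD 7: (4.331,-8.269) -> (-2.66,-8.635) [heading=183, draw]
LT 135: heading 183 -> 318
FD 1: (-2.66,-8.635) -> (-1.917,-9.304) [heading=318, draw]
Final: pos=(-1.917,-9.304), heading=318, 6 segment(s) drawn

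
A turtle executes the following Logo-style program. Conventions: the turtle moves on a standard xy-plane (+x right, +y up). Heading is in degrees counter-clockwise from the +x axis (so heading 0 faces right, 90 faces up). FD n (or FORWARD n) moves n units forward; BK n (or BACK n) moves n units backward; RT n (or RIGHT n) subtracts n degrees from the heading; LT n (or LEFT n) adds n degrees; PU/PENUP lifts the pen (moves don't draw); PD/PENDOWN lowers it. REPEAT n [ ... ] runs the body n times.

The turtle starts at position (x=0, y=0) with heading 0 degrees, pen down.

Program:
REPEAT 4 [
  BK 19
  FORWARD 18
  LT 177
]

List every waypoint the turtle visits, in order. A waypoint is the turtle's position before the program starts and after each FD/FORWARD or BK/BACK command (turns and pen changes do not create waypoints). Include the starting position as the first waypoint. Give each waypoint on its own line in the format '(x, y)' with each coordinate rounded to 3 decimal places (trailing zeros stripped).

Executing turtle program step by step:
Start: pos=(0,0), heading=0, pen down
REPEAT 4 [
  -- iteration 1/4 --
  BK 19: (0,0) -> (-19,0) [heading=0, draw]
  FD 18: (-19,0) -> (-1,0) [heading=0, draw]
  LT 177: heading 0 -> 177
  -- iteration 2/4 --
  BK 19: (-1,0) -> (17.974,-0.994) [heading=177, draw]
  FD 18: (17.974,-0.994) -> (-0.001,-0.052) [heading=177, draw]
  LT 177: heading 177 -> 354
  -- iteration 3/4 --
  BK 19: (-0.001,-0.052) -> (-18.897,1.934) [heading=354, draw]
  FD 18: (-18.897,1.934) -> (-0.996,0.052) [heading=354, draw]
  LT 177: heading 354 -> 171
  -- iteration 4/4 --
  BK 19: (-0.996,0.052) -> (17.77,-2.92) [heading=171, draw]
  FD 18: (17.77,-2.92) -> (-0.008,-0.104) [heading=171, draw]
  LT 177: heading 171 -> 348
]
Final: pos=(-0.008,-0.104), heading=348, 8 segment(s) drawn
Waypoints (9 total):
(0, 0)
(-19, 0)
(-1, 0)
(17.974, -0.994)
(-0.001, -0.052)
(-18.897, 1.934)
(-0.996, 0.052)
(17.77, -2.92)
(-0.008, -0.104)

Answer: (0, 0)
(-19, 0)
(-1, 0)
(17.974, -0.994)
(-0.001, -0.052)
(-18.897, 1.934)
(-0.996, 0.052)
(17.77, -2.92)
(-0.008, -0.104)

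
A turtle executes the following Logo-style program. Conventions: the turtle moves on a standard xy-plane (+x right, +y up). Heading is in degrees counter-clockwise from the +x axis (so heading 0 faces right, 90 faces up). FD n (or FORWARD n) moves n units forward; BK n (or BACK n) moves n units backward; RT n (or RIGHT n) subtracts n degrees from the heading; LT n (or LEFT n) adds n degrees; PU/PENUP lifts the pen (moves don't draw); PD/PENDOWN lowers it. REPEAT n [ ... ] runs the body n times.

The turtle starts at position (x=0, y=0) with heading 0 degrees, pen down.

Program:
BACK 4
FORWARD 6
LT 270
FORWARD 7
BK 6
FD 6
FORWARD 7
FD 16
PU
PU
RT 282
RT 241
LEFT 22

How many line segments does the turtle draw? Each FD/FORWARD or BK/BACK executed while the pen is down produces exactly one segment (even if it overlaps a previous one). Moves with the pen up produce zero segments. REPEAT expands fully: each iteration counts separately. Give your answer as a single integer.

Answer: 7

Derivation:
Executing turtle program step by step:
Start: pos=(0,0), heading=0, pen down
BK 4: (0,0) -> (-4,0) [heading=0, draw]
FD 6: (-4,0) -> (2,0) [heading=0, draw]
LT 270: heading 0 -> 270
FD 7: (2,0) -> (2,-7) [heading=270, draw]
BK 6: (2,-7) -> (2,-1) [heading=270, draw]
FD 6: (2,-1) -> (2,-7) [heading=270, draw]
FD 7: (2,-7) -> (2,-14) [heading=270, draw]
FD 16: (2,-14) -> (2,-30) [heading=270, draw]
PU: pen up
PU: pen up
RT 282: heading 270 -> 348
RT 241: heading 348 -> 107
LT 22: heading 107 -> 129
Final: pos=(2,-30), heading=129, 7 segment(s) drawn
Segments drawn: 7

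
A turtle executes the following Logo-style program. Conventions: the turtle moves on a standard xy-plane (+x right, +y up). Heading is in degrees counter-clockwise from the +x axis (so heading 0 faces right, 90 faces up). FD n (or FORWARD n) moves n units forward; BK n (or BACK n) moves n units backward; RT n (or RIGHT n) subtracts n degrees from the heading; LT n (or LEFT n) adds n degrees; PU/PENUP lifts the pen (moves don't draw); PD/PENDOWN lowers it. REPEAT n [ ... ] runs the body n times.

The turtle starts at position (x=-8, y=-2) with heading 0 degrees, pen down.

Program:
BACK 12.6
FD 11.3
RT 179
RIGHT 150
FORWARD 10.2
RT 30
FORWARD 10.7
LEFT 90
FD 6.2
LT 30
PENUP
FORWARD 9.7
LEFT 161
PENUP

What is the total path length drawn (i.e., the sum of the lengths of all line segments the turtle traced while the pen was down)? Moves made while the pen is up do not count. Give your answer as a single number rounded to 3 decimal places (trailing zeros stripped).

Answer: 51

Derivation:
Executing turtle program step by step:
Start: pos=(-8,-2), heading=0, pen down
BK 12.6: (-8,-2) -> (-20.6,-2) [heading=0, draw]
FD 11.3: (-20.6,-2) -> (-9.3,-2) [heading=0, draw]
RT 179: heading 0 -> 181
RT 150: heading 181 -> 31
FD 10.2: (-9.3,-2) -> (-0.557,3.253) [heading=31, draw]
RT 30: heading 31 -> 1
FD 10.7: (-0.557,3.253) -> (10.141,3.44) [heading=1, draw]
LT 90: heading 1 -> 91
FD 6.2: (10.141,3.44) -> (10.033,9.639) [heading=91, draw]
LT 30: heading 91 -> 121
PU: pen up
FD 9.7: (10.033,9.639) -> (5.037,17.954) [heading=121, move]
LT 161: heading 121 -> 282
PU: pen up
Final: pos=(5.037,17.954), heading=282, 5 segment(s) drawn

Segment lengths:
  seg 1: (-8,-2) -> (-20.6,-2), length = 12.6
  seg 2: (-20.6,-2) -> (-9.3,-2), length = 11.3
  seg 3: (-9.3,-2) -> (-0.557,3.253), length = 10.2
  seg 4: (-0.557,3.253) -> (10.141,3.44), length = 10.7
  seg 5: (10.141,3.44) -> (10.033,9.639), length = 6.2
Total = 51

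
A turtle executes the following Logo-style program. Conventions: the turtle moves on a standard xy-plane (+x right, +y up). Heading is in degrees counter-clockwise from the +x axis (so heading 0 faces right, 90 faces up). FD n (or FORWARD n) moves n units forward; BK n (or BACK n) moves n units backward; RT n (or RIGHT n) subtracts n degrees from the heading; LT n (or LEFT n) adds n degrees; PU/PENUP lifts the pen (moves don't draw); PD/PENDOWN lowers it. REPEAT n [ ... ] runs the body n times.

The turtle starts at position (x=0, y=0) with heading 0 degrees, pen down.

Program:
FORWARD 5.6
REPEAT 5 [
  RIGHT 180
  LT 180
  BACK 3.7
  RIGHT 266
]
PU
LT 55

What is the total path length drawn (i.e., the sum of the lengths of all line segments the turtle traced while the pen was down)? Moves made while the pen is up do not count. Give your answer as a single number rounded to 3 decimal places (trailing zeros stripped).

Executing turtle program step by step:
Start: pos=(0,0), heading=0, pen down
FD 5.6: (0,0) -> (5.6,0) [heading=0, draw]
REPEAT 5 [
  -- iteration 1/5 --
  RT 180: heading 0 -> 180
  LT 180: heading 180 -> 0
  BK 3.7: (5.6,0) -> (1.9,0) [heading=0, draw]
  RT 266: heading 0 -> 94
  -- iteration 2/5 --
  RT 180: heading 94 -> 274
  LT 180: heading 274 -> 94
  BK 3.7: (1.9,0) -> (2.158,-3.691) [heading=94, draw]
  RT 266: heading 94 -> 188
  -- iteration 3/5 --
  RT 180: heading 188 -> 8
  LT 180: heading 8 -> 188
  BK 3.7: (2.158,-3.691) -> (5.822,-3.176) [heading=188, draw]
  RT 266: heading 188 -> 282
  -- iteration 4/5 --
  RT 180: heading 282 -> 102
  LT 180: heading 102 -> 282
  BK 3.7: (5.822,-3.176) -> (5.053,0.443) [heading=282, draw]
  RT 266: heading 282 -> 16
  -- iteration 5/5 --
  RT 180: heading 16 -> 196
  LT 180: heading 196 -> 16
  BK 3.7: (5.053,0.443) -> (1.496,-0.577) [heading=16, draw]
  RT 266: heading 16 -> 110
]
PU: pen up
LT 55: heading 110 -> 165
Final: pos=(1.496,-0.577), heading=165, 6 segment(s) drawn

Segment lengths:
  seg 1: (0,0) -> (5.6,0), length = 5.6
  seg 2: (5.6,0) -> (1.9,0), length = 3.7
  seg 3: (1.9,0) -> (2.158,-3.691), length = 3.7
  seg 4: (2.158,-3.691) -> (5.822,-3.176), length = 3.7
  seg 5: (5.822,-3.176) -> (5.053,0.443), length = 3.7
  seg 6: (5.053,0.443) -> (1.496,-0.577), length = 3.7
Total = 24.1

Answer: 24.1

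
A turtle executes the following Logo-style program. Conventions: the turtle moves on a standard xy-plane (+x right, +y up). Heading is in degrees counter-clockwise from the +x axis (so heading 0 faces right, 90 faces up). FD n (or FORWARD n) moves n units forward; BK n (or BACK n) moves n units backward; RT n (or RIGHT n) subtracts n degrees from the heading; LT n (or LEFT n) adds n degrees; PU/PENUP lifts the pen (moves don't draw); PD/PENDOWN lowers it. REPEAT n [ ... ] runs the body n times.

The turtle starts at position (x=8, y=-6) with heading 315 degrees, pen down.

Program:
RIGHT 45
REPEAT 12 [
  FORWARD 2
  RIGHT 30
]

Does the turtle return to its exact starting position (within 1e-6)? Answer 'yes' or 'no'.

Executing turtle program step by step:
Start: pos=(8,-6), heading=315, pen down
RT 45: heading 315 -> 270
REPEAT 12 [
  -- iteration 1/12 --
  FD 2: (8,-6) -> (8,-8) [heading=270, draw]
  RT 30: heading 270 -> 240
  -- iteration 2/12 --
  FD 2: (8,-8) -> (7,-9.732) [heading=240, draw]
  RT 30: heading 240 -> 210
  -- iteration 3/12 --
  FD 2: (7,-9.732) -> (5.268,-10.732) [heading=210, draw]
  RT 30: heading 210 -> 180
  -- iteration 4/12 --
  FD 2: (5.268,-10.732) -> (3.268,-10.732) [heading=180, draw]
  RT 30: heading 180 -> 150
  -- iteration 5/12 --
  FD 2: (3.268,-10.732) -> (1.536,-9.732) [heading=150, draw]
  RT 30: heading 150 -> 120
  -- iteration 6/12 --
  FD 2: (1.536,-9.732) -> (0.536,-8) [heading=120, draw]
  RT 30: heading 120 -> 90
  -- iteration 7/12 --
  FD 2: (0.536,-8) -> (0.536,-6) [heading=90, draw]
  RT 30: heading 90 -> 60
  -- iteration 8/12 --
  FD 2: (0.536,-6) -> (1.536,-4.268) [heading=60, draw]
  RT 30: heading 60 -> 30
  -- iteration 9/12 --
  FD 2: (1.536,-4.268) -> (3.268,-3.268) [heading=30, draw]
  RT 30: heading 30 -> 0
  -- iteration 10/12 --
  FD 2: (3.268,-3.268) -> (5.268,-3.268) [heading=0, draw]
  RT 30: heading 0 -> 330
  -- iteration 11/12 --
  FD 2: (5.268,-3.268) -> (7,-4.268) [heading=330, draw]
  RT 30: heading 330 -> 300
  -- iteration 12/12 --
  FD 2: (7,-4.268) -> (8,-6) [heading=300, draw]
  RT 30: heading 300 -> 270
]
Final: pos=(8,-6), heading=270, 12 segment(s) drawn

Start position: (8, -6)
Final position: (8, -6)
Distance = 0; < 1e-6 -> CLOSED

Answer: yes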